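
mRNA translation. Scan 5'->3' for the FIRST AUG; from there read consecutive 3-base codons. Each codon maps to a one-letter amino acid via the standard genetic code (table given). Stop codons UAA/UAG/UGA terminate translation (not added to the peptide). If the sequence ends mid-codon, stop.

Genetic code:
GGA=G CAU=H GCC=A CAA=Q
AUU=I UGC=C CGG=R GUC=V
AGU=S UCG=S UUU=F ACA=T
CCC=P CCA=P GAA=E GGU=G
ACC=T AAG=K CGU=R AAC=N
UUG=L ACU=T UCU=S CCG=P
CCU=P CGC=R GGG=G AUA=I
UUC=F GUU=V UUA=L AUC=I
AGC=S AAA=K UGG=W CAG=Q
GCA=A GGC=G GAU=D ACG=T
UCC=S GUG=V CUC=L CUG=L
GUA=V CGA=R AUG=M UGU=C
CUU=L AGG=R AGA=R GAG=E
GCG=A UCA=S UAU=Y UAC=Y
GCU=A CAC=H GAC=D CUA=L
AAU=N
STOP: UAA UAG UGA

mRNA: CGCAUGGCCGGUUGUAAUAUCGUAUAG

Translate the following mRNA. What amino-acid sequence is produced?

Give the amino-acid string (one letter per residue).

Answer: MAGCNIV

Derivation:
start AUG at pos 3
pos 3: AUG -> M; peptide=M
pos 6: GCC -> A; peptide=MA
pos 9: GGU -> G; peptide=MAG
pos 12: UGU -> C; peptide=MAGC
pos 15: AAU -> N; peptide=MAGCN
pos 18: AUC -> I; peptide=MAGCNI
pos 21: GUA -> V; peptide=MAGCNIV
pos 24: UAG -> STOP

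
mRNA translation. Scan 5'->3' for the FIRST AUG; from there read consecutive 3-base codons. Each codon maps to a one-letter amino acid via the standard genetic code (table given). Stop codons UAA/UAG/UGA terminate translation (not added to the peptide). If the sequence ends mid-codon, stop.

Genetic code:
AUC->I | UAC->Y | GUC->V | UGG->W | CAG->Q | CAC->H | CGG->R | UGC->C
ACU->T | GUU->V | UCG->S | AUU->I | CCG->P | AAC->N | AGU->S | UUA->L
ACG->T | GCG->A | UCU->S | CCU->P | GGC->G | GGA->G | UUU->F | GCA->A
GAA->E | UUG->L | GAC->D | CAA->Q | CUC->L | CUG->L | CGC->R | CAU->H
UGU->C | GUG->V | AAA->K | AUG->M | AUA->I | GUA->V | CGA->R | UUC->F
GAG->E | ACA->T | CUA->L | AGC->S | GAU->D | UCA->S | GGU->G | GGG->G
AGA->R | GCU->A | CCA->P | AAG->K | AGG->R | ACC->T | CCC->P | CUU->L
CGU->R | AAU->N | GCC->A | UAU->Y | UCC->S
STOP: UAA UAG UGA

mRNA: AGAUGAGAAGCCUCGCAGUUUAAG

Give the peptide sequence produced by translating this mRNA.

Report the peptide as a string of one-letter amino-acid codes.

start AUG at pos 2
pos 2: AUG -> M; peptide=M
pos 5: AGA -> R; peptide=MR
pos 8: AGC -> S; peptide=MRS
pos 11: CUC -> L; peptide=MRSL
pos 14: GCA -> A; peptide=MRSLA
pos 17: GUU -> V; peptide=MRSLAV
pos 20: UAA -> STOP

Answer: MRSLAV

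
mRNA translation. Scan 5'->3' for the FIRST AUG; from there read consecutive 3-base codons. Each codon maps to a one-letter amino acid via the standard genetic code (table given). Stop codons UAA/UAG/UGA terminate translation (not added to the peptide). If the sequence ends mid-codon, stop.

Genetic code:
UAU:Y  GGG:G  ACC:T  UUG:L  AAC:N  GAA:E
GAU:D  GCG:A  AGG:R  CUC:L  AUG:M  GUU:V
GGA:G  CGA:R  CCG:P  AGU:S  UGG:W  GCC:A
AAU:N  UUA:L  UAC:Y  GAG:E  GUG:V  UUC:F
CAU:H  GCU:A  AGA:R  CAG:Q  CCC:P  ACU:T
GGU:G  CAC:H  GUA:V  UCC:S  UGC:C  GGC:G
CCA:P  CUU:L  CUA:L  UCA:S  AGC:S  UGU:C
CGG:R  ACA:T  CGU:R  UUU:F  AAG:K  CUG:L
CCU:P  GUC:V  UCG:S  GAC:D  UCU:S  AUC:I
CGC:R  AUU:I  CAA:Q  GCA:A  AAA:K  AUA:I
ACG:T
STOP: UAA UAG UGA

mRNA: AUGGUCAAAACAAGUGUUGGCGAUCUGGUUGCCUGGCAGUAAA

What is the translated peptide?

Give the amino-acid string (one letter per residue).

Answer: MVKTSVGDLVAWQ

Derivation:
start AUG at pos 0
pos 0: AUG -> M; peptide=M
pos 3: GUC -> V; peptide=MV
pos 6: AAA -> K; peptide=MVK
pos 9: ACA -> T; peptide=MVKT
pos 12: AGU -> S; peptide=MVKTS
pos 15: GUU -> V; peptide=MVKTSV
pos 18: GGC -> G; peptide=MVKTSVG
pos 21: GAU -> D; peptide=MVKTSVGD
pos 24: CUG -> L; peptide=MVKTSVGDL
pos 27: GUU -> V; peptide=MVKTSVGDLV
pos 30: GCC -> A; peptide=MVKTSVGDLVA
pos 33: UGG -> W; peptide=MVKTSVGDLVAW
pos 36: CAG -> Q; peptide=MVKTSVGDLVAWQ
pos 39: UAA -> STOP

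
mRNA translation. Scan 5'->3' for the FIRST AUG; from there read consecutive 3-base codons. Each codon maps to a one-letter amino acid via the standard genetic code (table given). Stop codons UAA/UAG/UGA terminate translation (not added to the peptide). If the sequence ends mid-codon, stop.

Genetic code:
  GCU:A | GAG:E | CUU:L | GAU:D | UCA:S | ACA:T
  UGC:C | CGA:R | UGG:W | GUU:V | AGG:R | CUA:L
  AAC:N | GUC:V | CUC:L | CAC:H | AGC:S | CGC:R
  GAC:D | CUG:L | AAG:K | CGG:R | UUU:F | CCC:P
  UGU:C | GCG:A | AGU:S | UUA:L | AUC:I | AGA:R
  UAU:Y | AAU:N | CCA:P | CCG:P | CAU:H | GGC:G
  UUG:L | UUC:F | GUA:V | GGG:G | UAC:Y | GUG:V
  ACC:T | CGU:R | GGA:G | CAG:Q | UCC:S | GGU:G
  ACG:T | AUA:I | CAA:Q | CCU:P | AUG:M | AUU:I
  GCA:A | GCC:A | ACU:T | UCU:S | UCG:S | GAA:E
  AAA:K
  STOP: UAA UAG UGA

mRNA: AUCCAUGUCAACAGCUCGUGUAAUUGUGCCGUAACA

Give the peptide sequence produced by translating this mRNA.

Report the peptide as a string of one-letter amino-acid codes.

start AUG at pos 4
pos 4: AUG -> M; peptide=M
pos 7: UCA -> S; peptide=MS
pos 10: ACA -> T; peptide=MST
pos 13: GCU -> A; peptide=MSTA
pos 16: CGU -> R; peptide=MSTAR
pos 19: GUA -> V; peptide=MSTARV
pos 22: AUU -> I; peptide=MSTARVI
pos 25: GUG -> V; peptide=MSTARVIV
pos 28: CCG -> P; peptide=MSTARVIVP
pos 31: UAA -> STOP

Answer: MSTARVIVP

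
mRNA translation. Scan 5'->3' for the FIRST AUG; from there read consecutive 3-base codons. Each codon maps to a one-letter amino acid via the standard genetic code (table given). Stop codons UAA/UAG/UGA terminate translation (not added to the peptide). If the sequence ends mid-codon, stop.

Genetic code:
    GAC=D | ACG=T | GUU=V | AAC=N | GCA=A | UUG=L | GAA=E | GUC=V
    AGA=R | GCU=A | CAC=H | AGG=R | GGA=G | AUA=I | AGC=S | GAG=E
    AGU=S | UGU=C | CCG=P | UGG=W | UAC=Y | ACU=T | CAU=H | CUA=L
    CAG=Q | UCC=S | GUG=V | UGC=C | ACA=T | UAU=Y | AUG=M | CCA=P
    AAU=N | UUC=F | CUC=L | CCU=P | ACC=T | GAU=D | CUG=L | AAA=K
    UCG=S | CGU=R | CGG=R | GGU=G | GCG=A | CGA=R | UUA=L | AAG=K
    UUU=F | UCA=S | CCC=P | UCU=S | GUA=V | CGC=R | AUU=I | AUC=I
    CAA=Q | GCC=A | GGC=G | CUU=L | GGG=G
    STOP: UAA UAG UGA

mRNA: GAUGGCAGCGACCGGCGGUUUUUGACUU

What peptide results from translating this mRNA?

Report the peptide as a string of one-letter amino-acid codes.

start AUG at pos 1
pos 1: AUG -> M; peptide=M
pos 4: GCA -> A; peptide=MA
pos 7: GCG -> A; peptide=MAA
pos 10: ACC -> T; peptide=MAAT
pos 13: GGC -> G; peptide=MAATG
pos 16: GGU -> G; peptide=MAATGG
pos 19: UUU -> F; peptide=MAATGGF
pos 22: UGA -> STOP

Answer: MAATGGF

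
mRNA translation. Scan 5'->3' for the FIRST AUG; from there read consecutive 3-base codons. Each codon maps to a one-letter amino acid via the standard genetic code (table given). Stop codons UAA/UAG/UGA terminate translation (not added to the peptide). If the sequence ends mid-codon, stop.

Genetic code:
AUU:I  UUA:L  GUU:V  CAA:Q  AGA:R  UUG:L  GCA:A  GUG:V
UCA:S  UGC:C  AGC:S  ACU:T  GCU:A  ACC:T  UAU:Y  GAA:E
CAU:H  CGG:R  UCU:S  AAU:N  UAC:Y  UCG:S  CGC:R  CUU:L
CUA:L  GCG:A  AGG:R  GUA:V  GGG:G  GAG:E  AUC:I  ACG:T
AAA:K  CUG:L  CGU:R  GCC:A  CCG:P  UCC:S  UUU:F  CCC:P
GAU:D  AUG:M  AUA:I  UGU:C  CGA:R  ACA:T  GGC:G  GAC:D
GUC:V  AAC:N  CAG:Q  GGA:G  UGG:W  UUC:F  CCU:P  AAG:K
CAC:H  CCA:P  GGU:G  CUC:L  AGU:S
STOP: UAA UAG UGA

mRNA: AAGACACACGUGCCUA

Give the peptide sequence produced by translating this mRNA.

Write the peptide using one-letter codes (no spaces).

Answer: (empty: no AUG start codon)

Derivation:
no AUG start codon found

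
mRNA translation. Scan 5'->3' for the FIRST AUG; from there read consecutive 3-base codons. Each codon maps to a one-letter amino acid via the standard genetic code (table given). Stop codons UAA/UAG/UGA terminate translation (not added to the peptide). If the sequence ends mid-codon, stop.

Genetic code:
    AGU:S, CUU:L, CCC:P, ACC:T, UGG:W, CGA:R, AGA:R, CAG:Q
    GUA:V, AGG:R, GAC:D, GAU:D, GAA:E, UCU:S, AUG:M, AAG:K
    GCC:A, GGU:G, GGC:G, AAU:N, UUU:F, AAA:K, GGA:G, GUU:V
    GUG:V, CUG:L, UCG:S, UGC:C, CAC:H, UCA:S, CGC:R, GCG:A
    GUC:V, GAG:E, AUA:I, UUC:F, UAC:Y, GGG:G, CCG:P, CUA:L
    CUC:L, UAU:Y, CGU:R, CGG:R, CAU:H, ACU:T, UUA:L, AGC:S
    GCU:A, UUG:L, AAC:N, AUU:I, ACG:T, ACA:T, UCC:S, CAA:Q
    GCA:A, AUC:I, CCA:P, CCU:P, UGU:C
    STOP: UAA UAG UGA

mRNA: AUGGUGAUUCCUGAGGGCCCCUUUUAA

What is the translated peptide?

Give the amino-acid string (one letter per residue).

Answer: MVIPEGPF

Derivation:
start AUG at pos 0
pos 0: AUG -> M; peptide=M
pos 3: GUG -> V; peptide=MV
pos 6: AUU -> I; peptide=MVI
pos 9: CCU -> P; peptide=MVIP
pos 12: GAG -> E; peptide=MVIPE
pos 15: GGC -> G; peptide=MVIPEG
pos 18: CCC -> P; peptide=MVIPEGP
pos 21: UUU -> F; peptide=MVIPEGPF
pos 24: UAA -> STOP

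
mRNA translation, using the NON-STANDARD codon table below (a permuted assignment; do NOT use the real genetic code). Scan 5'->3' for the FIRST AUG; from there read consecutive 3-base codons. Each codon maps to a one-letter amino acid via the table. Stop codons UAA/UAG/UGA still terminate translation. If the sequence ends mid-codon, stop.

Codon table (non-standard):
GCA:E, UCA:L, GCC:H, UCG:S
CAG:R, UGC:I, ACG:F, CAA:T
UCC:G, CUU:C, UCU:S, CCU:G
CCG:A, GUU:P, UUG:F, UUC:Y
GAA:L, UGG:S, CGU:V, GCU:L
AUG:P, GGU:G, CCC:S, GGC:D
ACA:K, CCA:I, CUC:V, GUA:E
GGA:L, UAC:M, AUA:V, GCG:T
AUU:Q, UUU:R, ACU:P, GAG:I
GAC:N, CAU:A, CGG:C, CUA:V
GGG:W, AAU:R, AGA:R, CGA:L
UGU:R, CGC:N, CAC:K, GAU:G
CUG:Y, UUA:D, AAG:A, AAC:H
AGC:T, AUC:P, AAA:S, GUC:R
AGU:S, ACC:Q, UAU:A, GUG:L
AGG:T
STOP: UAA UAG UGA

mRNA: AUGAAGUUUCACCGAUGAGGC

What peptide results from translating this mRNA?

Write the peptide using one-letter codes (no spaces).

start AUG at pos 0
pos 0: AUG -> P; peptide=P
pos 3: AAG -> A; peptide=PA
pos 6: UUU -> R; peptide=PAR
pos 9: CAC -> K; peptide=PARK
pos 12: CGA -> L; peptide=PARKL
pos 15: UGA -> STOP

Answer: PARKL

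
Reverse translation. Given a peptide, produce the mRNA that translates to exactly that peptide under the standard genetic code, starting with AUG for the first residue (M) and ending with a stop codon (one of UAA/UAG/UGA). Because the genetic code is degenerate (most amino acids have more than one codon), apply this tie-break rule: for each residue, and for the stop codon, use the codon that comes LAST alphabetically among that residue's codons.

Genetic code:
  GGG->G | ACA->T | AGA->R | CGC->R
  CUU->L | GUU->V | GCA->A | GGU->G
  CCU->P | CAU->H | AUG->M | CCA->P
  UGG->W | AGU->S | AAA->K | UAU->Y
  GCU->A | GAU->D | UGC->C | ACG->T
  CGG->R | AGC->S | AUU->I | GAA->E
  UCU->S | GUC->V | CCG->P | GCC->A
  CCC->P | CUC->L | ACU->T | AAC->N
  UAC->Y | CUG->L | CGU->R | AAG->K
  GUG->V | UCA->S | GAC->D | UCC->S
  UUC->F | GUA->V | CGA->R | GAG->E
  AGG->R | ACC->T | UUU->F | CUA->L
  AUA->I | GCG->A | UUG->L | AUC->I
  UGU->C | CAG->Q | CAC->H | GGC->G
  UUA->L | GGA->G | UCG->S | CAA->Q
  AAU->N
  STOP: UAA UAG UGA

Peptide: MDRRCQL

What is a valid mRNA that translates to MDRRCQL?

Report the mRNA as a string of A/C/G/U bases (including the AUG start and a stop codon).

Answer: mRNA: AUGGAUCGUCGUUGUCAGUUGUGA

Derivation:
residue 1: M -> AUG (start codon)
residue 2: D codons sorted = GAC,GAU -> pick last = GAU
residue 3: R codons sorted = AGA,AGG,CGA,CGC,CGG,CGU -> pick last = CGU
residue 4: R codons sorted = AGA,AGG,CGA,CGC,CGG,CGU -> pick last = CGU
residue 5: C codons sorted = UGC,UGU -> pick last = UGU
residue 6: Q codons sorted = CAA,CAG -> pick last = CAG
residue 7: L codons sorted = CUA,CUC,CUG,CUU,UUA,UUG -> pick last = UUG
terminator: stop codons sorted = UAA,UAG,UGA -> pick last = UGA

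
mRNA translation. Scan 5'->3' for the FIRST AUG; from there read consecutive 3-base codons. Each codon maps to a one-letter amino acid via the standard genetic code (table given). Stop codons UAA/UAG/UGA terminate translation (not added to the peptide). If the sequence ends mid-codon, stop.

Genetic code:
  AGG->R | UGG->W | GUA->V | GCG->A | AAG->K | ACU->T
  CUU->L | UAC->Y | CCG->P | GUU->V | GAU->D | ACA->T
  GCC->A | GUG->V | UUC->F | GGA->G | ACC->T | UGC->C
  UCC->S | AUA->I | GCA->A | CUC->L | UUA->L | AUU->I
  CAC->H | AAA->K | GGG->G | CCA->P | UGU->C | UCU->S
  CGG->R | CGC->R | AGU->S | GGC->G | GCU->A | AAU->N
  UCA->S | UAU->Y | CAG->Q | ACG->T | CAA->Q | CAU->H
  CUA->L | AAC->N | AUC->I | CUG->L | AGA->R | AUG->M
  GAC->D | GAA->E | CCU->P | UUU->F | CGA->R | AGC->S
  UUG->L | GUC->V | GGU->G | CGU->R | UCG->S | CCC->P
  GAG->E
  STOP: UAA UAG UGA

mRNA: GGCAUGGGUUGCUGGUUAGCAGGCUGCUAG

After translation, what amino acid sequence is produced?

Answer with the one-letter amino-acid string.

Answer: MGCWLAGC

Derivation:
start AUG at pos 3
pos 3: AUG -> M; peptide=M
pos 6: GGU -> G; peptide=MG
pos 9: UGC -> C; peptide=MGC
pos 12: UGG -> W; peptide=MGCW
pos 15: UUA -> L; peptide=MGCWL
pos 18: GCA -> A; peptide=MGCWLA
pos 21: GGC -> G; peptide=MGCWLAG
pos 24: UGC -> C; peptide=MGCWLAGC
pos 27: UAG -> STOP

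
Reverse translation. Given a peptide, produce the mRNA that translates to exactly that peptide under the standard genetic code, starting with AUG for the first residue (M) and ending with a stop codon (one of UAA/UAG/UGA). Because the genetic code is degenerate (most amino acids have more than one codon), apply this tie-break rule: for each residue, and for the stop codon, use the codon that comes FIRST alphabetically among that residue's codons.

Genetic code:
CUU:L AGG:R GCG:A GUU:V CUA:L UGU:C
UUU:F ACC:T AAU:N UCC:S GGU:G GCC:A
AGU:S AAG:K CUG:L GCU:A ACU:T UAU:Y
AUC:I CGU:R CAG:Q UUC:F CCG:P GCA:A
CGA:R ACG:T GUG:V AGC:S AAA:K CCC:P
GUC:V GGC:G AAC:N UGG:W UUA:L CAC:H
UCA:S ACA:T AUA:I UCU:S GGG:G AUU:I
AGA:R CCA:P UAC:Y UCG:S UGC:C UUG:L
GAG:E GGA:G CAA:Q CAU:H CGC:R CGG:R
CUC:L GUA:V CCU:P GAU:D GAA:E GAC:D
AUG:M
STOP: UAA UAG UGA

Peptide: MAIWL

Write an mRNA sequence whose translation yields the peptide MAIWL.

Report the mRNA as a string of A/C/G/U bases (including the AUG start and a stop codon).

Answer: mRNA: AUGGCAAUAUGGCUAUAA

Derivation:
residue 1: M -> AUG (start codon)
residue 2: A codons sorted = GCA,GCC,GCG,GCU -> pick first = GCA
residue 3: I codons sorted = AUA,AUC,AUU -> pick first = AUA
residue 4: W -> UGG (only codon)
residue 5: L codons sorted = CUA,CUC,CUG,CUU,UUA,UUG -> pick first = CUA
terminator: stop codons sorted = UAA,UAG,UGA -> pick first = UAA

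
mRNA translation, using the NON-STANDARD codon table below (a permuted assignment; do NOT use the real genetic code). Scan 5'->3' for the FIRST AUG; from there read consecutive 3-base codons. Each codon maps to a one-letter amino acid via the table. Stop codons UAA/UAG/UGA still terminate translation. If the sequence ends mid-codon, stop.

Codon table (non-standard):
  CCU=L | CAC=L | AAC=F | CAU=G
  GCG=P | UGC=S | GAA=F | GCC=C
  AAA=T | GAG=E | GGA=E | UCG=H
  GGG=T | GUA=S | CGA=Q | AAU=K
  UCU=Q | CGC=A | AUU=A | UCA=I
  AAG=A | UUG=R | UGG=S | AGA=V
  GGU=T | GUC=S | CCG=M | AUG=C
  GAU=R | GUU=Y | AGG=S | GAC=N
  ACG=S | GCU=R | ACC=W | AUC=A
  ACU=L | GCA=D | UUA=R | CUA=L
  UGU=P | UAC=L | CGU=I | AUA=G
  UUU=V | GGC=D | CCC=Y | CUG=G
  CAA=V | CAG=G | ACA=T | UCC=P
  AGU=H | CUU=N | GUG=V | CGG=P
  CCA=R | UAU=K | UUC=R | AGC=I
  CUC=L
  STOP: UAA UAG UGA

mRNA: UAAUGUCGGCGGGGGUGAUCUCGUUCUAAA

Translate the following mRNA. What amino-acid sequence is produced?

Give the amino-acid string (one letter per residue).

start AUG at pos 2
pos 2: AUG -> C; peptide=C
pos 5: UCG -> H; peptide=CH
pos 8: GCG -> P; peptide=CHP
pos 11: GGG -> T; peptide=CHPT
pos 14: GUG -> V; peptide=CHPTV
pos 17: AUC -> A; peptide=CHPTVA
pos 20: UCG -> H; peptide=CHPTVAH
pos 23: UUC -> R; peptide=CHPTVAHR
pos 26: UAA -> STOP

Answer: CHPTVAHR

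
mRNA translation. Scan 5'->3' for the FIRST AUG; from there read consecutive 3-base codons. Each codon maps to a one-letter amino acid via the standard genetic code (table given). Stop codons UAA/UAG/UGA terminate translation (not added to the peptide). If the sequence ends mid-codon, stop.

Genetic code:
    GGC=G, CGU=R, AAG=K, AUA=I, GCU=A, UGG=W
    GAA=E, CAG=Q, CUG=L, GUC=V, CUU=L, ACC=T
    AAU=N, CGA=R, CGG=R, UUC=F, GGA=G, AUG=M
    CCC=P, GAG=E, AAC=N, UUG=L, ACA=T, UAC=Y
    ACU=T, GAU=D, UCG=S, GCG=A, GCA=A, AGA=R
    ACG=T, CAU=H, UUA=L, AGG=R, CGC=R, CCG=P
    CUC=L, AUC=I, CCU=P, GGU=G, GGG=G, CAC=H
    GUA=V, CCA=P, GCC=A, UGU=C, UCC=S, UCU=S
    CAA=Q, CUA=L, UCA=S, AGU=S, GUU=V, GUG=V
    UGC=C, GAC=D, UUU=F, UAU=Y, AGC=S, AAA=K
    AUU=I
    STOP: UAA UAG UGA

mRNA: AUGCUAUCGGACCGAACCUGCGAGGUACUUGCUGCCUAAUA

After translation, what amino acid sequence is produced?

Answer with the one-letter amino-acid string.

start AUG at pos 0
pos 0: AUG -> M; peptide=M
pos 3: CUA -> L; peptide=ML
pos 6: UCG -> S; peptide=MLS
pos 9: GAC -> D; peptide=MLSD
pos 12: CGA -> R; peptide=MLSDR
pos 15: ACC -> T; peptide=MLSDRT
pos 18: UGC -> C; peptide=MLSDRTC
pos 21: GAG -> E; peptide=MLSDRTCE
pos 24: GUA -> V; peptide=MLSDRTCEV
pos 27: CUU -> L; peptide=MLSDRTCEVL
pos 30: GCU -> A; peptide=MLSDRTCEVLA
pos 33: GCC -> A; peptide=MLSDRTCEVLAA
pos 36: UAA -> STOP

Answer: MLSDRTCEVLAA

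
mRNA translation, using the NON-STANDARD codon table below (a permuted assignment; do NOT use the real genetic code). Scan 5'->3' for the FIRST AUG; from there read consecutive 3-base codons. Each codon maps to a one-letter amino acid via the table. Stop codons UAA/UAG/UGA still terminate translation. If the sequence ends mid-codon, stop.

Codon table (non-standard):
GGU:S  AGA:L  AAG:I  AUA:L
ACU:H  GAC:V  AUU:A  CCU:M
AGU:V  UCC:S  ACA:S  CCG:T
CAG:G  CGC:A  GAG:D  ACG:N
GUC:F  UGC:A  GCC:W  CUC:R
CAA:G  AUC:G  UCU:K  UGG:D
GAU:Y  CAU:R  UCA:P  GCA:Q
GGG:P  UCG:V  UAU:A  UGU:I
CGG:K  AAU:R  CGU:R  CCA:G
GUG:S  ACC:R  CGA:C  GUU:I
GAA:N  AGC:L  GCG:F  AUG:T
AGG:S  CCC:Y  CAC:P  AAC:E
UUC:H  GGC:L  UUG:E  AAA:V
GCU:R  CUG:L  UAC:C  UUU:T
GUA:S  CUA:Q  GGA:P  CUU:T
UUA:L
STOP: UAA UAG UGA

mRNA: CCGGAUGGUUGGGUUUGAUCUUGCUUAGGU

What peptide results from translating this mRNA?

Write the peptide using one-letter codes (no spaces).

Answer: TIPTYTR

Derivation:
start AUG at pos 4
pos 4: AUG -> T; peptide=T
pos 7: GUU -> I; peptide=TI
pos 10: GGG -> P; peptide=TIP
pos 13: UUU -> T; peptide=TIPT
pos 16: GAU -> Y; peptide=TIPTY
pos 19: CUU -> T; peptide=TIPTYT
pos 22: GCU -> R; peptide=TIPTYTR
pos 25: UAG -> STOP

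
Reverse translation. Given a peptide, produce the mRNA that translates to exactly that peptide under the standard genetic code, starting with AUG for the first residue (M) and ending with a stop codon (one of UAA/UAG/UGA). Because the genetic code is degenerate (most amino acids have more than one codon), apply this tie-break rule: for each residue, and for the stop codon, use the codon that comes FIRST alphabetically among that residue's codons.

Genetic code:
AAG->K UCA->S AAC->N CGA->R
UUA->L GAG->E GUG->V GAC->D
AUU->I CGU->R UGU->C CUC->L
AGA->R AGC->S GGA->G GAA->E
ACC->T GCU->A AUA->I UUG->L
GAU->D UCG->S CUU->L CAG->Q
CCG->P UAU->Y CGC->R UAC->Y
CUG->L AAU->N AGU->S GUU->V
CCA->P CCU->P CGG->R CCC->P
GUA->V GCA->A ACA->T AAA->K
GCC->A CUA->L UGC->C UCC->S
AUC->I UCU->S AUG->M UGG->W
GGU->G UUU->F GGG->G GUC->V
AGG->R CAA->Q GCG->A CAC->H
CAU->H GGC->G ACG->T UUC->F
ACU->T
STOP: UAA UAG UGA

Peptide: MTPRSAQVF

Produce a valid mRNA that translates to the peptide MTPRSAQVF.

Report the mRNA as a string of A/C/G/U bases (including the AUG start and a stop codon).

Answer: mRNA: AUGACACCAAGAAGCGCACAAGUAUUCUAA

Derivation:
residue 1: M -> AUG (start codon)
residue 2: T codons sorted = ACA,ACC,ACG,ACU -> pick first = ACA
residue 3: P codons sorted = CCA,CCC,CCG,CCU -> pick first = CCA
residue 4: R codons sorted = AGA,AGG,CGA,CGC,CGG,CGU -> pick first = AGA
residue 5: S codons sorted = AGC,AGU,UCA,UCC,UCG,UCU -> pick first = AGC
residue 6: A codons sorted = GCA,GCC,GCG,GCU -> pick first = GCA
residue 7: Q codons sorted = CAA,CAG -> pick first = CAA
residue 8: V codons sorted = GUA,GUC,GUG,GUU -> pick first = GUA
residue 9: F codons sorted = UUC,UUU -> pick first = UUC
terminator: stop codons sorted = UAA,UAG,UGA -> pick first = UAA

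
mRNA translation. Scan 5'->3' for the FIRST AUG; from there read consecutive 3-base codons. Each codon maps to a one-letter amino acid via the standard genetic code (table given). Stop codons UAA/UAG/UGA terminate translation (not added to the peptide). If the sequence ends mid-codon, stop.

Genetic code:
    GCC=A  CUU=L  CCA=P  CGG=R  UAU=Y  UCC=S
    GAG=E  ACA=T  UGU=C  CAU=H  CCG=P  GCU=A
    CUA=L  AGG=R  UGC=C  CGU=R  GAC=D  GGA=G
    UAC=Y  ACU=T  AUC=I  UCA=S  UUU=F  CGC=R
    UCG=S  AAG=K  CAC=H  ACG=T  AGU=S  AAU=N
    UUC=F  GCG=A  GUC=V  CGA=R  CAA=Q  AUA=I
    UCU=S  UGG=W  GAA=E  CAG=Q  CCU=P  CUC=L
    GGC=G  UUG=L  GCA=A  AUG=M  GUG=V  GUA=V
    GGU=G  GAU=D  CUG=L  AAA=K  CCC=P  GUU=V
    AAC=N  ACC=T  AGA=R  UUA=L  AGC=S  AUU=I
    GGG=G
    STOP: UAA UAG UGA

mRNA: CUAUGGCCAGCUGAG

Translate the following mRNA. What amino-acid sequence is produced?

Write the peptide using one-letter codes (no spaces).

start AUG at pos 2
pos 2: AUG -> M; peptide=M
pos 5: GCC -> A; peptide=MA
pos 8: AGC -> S; peptide=MAS
pos 11: UGA -> STOP

Answer: MAS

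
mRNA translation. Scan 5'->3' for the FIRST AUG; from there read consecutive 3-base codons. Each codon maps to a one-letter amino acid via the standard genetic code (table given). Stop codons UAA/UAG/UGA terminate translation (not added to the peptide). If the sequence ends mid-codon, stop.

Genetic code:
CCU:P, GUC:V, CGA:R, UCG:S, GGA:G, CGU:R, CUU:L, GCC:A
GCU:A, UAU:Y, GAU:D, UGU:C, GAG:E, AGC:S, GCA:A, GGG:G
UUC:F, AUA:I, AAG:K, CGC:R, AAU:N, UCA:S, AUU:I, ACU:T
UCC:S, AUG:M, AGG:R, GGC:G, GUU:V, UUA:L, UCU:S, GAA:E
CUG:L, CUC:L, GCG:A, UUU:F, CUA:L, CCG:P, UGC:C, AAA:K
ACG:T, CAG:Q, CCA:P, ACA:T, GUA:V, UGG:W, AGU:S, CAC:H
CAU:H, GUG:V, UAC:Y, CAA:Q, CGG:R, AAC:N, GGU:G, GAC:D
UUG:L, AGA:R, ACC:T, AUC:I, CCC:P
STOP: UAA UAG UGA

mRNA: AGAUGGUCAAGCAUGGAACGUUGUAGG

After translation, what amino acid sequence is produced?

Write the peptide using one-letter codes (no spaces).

Answer: MVKHGTL

Derivation:
start AUG at pos 2
pos 2: AUG -> M; peptide=M
pos 5: GUC -> V; peptide=MV
pos 8: AAG -> K; peptide=MVK
pos 11: CAU -> H; peptide=MVKH
pos 14: GGA -> G; peptide=MVKHG
pos 17: ACG -> T; peptide=MVKHGT
pos 20: UUG -> L; peptide=MVKHGTL
pos 23: UAG -> STOP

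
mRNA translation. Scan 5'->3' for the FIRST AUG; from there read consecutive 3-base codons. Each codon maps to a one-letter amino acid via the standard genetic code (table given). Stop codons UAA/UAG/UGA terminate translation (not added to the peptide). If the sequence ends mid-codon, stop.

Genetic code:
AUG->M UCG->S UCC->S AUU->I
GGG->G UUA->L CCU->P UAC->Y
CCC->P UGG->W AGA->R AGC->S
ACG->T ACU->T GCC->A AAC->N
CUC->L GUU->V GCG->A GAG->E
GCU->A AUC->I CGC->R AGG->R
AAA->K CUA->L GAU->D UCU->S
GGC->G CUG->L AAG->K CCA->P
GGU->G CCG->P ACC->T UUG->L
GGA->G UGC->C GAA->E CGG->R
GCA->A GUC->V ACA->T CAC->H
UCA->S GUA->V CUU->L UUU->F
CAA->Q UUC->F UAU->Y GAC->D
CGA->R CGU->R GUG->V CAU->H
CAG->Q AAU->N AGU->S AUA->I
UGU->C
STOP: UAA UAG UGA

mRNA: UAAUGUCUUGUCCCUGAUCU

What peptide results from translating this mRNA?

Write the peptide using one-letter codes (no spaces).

Answer: MSCP

Derivation:
start AUG at pos 2
pos 2: AUG -> M; peptide=M
pos 5: UCU -> S; peptide=MS
pos 8: UGU -> C; peptide=MSC
pos 11: CCC -> P; peptide=MSCP
pos 14: UGA -> STOP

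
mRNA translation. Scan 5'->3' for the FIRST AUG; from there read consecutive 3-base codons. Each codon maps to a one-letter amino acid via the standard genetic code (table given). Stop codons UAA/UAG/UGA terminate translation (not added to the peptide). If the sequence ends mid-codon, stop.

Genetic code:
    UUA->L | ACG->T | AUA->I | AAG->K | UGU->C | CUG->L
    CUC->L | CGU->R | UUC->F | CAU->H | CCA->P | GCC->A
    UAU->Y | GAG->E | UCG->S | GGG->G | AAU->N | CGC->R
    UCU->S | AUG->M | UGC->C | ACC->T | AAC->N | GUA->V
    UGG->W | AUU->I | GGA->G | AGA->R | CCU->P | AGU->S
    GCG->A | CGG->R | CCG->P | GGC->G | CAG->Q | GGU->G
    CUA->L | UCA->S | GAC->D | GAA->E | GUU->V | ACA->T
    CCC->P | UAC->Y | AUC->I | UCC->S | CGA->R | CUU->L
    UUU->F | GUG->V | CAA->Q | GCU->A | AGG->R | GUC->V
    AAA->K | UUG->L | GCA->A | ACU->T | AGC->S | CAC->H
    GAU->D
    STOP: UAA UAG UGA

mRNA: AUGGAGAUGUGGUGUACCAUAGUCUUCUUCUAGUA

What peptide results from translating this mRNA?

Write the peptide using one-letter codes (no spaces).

Answer: MEMWCTIVFF

Derivation:
start AUG at pos 0
pos 0: AUG -> M; peptide=M
pos 3: GAG -> E; peptide=ME
pos 6: AUG -> M; peptide=MEM
pos 9: UGG -> W; peptide=MEMW
pos 12: UGU -> C; peptide=MEMWC
pos 15: ACC -> T; peptide=MEMWCT
pos 18: AUA -> I; peptide=MEMWCTI
pos 21: GUC -> V; peptide=MEMWCTIV
pos 24: UUC -> F; peptide=MEMWCTIVF
pos 27: UUC -> F; peptide=MEMWCTIVFF
pos 30: UAG -> STOP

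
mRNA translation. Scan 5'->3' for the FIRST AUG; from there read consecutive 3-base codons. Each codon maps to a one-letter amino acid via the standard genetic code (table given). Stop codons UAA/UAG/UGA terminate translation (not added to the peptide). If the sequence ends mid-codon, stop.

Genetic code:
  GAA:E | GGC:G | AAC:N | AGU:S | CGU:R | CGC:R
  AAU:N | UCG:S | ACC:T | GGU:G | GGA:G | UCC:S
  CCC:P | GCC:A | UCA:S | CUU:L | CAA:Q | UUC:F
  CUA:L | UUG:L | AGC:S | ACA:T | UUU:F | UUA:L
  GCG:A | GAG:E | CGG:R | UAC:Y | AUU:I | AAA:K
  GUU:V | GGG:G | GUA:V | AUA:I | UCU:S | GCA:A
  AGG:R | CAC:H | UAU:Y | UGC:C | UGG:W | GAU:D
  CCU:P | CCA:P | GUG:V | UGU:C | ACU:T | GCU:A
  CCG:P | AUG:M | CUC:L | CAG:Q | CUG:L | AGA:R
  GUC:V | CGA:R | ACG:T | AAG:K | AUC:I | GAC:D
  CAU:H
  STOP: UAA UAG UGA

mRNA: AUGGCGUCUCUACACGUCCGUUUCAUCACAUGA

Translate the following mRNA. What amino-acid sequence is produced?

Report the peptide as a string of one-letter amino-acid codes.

start AUG at pos 0
pos 0: AUG -> M; peptide=M
pos 3: GCG -> A; peptide=MA
pos 6: UCU -> S; peptide=MAS
pos 9: CUA -> L; peptide=MASL
pos 12: CAC -> H; peptide=MASLH
pos 15: GUC -> V; peptide=MASLHV
pos 18: CGU -> R; peptide=MASLHVR
pos 21: UUC -> F; peptide=MASLHVRF
pos 24: AUC -> I; peptide=MASLHVRFI
pos 27: ACA -> T; peptide=MASLHVRFIT
pos 30: UGA -> STOP

Answer: MASLHVRFIT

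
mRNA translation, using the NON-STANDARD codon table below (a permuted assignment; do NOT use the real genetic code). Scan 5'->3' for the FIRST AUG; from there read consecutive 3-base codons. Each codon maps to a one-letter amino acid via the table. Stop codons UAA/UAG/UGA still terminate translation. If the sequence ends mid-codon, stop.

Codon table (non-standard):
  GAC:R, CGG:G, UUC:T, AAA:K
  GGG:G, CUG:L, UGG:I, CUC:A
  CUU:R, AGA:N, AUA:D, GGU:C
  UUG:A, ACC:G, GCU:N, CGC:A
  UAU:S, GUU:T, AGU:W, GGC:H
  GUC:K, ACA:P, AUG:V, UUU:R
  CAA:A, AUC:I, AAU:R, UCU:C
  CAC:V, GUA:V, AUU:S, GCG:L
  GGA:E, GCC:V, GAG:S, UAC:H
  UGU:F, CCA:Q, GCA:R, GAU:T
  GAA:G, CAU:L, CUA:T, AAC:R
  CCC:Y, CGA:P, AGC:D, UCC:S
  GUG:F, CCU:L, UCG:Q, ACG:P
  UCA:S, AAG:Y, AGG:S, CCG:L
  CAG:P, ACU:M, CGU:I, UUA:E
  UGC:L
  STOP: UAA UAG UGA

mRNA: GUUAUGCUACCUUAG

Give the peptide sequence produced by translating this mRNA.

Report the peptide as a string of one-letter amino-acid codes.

Answer: VTL

Derivation:
start AUG at pos 3
pos 3: AUG -> V; peptide=V
pos 6: CUA -> T; peptide=VT
pos 9: CCU -> L; peptide=VTL
pos 12: UAG -> STOP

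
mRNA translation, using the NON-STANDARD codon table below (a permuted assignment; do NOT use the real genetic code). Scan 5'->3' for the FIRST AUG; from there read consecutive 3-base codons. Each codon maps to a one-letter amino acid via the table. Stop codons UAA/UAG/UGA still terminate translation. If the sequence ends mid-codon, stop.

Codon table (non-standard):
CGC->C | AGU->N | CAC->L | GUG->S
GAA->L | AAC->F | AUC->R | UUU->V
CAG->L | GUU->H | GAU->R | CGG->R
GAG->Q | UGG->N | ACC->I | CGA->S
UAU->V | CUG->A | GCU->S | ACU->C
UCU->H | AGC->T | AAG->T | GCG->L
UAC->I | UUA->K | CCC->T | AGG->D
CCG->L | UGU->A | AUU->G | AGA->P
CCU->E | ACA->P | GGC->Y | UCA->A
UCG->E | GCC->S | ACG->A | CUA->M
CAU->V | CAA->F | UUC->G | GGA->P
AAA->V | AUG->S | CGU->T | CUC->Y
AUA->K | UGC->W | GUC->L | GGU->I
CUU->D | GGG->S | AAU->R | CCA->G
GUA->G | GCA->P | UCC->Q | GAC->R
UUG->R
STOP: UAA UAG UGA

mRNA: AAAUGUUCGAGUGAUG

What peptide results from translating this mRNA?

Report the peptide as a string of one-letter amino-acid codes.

Answer: SGQ

Derivation:
start AUG at pos 2
pos 2: AUG -> S; peptide=S
pos 5: UUC -> G; peptide=SG
pos 8: GAG -> Q; peptide=SGQ
pos 11: UGA -> STOP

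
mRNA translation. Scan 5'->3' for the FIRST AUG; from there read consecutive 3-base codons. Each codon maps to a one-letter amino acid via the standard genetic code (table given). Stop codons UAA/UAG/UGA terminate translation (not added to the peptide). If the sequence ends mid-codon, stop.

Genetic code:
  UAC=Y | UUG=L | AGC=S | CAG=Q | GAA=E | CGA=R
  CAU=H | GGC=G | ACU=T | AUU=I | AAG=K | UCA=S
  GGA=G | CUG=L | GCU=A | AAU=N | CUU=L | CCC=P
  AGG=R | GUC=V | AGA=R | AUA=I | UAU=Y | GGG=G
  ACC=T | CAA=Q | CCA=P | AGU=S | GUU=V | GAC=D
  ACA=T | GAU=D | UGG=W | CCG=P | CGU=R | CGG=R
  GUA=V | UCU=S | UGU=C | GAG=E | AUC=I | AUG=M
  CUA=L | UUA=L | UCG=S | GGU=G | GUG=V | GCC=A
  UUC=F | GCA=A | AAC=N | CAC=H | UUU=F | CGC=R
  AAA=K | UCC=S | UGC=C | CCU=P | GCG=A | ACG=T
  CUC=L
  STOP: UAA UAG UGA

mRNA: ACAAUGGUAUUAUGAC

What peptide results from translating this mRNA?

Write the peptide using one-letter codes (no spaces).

start AUG at pos 3
pos 3: AUG -> M; peptide=M
pos 6: GUA -> V; peptide=MV
pos 9: UUA -> L; peptide=MVL
pos 12: UGA -> STOP

Answer: MVL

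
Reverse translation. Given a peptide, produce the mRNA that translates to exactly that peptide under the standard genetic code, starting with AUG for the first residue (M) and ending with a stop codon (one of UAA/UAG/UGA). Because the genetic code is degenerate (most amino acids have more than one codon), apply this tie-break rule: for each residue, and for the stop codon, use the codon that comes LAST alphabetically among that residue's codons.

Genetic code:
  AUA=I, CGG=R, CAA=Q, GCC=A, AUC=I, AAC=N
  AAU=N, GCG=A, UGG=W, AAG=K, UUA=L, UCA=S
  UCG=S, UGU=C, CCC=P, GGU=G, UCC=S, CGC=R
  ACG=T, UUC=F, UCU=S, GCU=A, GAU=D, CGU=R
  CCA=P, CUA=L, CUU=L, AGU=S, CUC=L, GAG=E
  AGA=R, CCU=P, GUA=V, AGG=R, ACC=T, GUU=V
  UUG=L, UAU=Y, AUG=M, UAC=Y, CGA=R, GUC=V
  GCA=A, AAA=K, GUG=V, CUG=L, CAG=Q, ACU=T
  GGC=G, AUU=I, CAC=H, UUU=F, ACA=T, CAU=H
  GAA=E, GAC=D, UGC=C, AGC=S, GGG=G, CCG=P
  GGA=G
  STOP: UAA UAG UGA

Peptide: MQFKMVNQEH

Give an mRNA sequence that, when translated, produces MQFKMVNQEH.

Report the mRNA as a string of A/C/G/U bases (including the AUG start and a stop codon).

Answer: mRNA: AUGCAGUUUAAGAUGGUUAAUCAGGAGCAUUGA

Derivation:
residue 1: M -> AUG (start codon)
residue 2: Q codons sorted = CAA,CAG -> pick last = CAG
residue 3: F codons sorted = UUC,UUU -> pick last = UUU
residue 4: K codons sorted = AAA,AAG -> pick last = AAG
residue 5: M -> AUG (only codon)
residue 6: V codons sorted = GUA,GUC,GUG,GUU -> pick last = GUU
residue 7: N codons sorted = AAC,AAU -> pick last = AAU
residue 8: Q codons sorted = CAA,CAG -> pick last = CAG
residue 9: E codons sorted = GAA,GAG -> pick last = GAG
residue 10: H codons sorted = CAC,CAU -> pick last = CAU
terminator: stop codons sorted = UAA,UAG,UGA -> pick last = UGA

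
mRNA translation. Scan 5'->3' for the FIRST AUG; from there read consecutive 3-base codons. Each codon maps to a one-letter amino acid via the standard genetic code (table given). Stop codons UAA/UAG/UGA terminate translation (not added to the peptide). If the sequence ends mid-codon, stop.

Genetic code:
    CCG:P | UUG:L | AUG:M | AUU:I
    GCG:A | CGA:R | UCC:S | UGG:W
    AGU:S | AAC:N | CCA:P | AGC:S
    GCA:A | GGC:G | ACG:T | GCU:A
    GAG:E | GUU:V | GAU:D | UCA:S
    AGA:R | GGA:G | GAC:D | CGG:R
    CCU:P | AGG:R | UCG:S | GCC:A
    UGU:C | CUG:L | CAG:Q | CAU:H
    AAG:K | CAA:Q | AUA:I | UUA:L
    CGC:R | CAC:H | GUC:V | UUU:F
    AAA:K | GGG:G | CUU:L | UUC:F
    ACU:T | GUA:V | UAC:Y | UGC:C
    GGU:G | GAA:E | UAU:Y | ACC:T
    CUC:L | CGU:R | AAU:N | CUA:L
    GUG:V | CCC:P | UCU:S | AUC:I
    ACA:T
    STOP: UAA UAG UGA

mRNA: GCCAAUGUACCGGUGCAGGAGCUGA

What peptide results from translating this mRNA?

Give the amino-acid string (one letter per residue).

Answer: MYRCRS

Derivation:
start AUG at pos 4
pos 4: AUG -> M; peptide=M
pos 7: UAC -> Y; peptide=MY
pos 10: CGG -> R; peptide=MYR
pos 13: UGC -> C; peptide=MYRC
pos 16: AGG -> R; peptide=MYRCR
pos 19: AGC -> S; peptide=MYRCRS
pos 22: UGA -> STOP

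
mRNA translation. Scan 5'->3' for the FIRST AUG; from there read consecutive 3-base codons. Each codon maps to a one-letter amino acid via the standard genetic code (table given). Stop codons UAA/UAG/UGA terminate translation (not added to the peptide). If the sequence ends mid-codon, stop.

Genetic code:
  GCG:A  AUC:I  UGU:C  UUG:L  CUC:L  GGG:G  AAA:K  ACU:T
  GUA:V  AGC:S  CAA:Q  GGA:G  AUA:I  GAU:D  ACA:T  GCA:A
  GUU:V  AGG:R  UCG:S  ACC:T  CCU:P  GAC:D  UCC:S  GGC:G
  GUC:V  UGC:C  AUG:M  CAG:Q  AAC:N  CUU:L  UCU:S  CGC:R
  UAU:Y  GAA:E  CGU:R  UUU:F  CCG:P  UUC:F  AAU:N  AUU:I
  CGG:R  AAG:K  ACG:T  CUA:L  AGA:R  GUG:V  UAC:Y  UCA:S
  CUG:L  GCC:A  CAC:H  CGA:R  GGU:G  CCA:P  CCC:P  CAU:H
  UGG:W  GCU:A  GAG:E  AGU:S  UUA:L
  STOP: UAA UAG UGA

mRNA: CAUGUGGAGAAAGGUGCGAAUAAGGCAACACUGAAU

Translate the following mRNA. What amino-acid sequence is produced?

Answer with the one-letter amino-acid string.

Answer: MWRKVRIRQH

Derivation:
start AUG at pos 1
pos 1: AUG -> M; peptide=M
pos 4: UGG -> W; peptide=MW
pos 7: AGA -> R; peptide=MWR
pos 10: AAG -> K; peptide=MWRK
pos 13: GUG -> V; peptide=MWRKV
pos 16: CGA -> R; peptide=MWRKVR
pos 19: AUA -> I; peptide=MWRKVRI
pos 22: AGG -> R; peptide=MWRKVRIR
pos 25: CAA -> Q; peptide=MWRKVRIRQ
pos 28: CAC -> H; peptide=MWRKVRIRQH
pos 31: UGA -> STOP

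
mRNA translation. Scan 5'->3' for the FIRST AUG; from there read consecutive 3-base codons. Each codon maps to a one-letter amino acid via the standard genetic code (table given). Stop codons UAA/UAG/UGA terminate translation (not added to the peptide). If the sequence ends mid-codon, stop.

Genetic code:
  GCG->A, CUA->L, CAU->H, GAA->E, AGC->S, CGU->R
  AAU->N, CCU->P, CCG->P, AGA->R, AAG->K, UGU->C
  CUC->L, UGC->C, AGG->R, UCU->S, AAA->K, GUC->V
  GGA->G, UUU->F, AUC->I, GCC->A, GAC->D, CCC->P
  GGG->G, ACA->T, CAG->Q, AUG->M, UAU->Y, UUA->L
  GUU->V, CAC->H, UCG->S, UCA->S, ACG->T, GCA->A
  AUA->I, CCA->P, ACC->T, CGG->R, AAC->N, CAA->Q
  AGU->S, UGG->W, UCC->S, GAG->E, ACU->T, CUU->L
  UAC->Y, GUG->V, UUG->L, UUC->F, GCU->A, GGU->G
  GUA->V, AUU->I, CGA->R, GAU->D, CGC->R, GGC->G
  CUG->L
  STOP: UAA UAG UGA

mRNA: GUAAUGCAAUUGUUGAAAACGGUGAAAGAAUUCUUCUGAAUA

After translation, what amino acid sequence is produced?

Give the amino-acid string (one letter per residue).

start AUG at pos 3
pos 3: AUG -> M; peptide=M
pos 6: CAA -> Q; peptide=MQ
pos 9: UUG -> L; peptide=MQL
pos 12: UUG -> L; peptide=MQLL
pos 15: AAA -> K; peptide=MQLLK
pos 18: ACG -> T; peptide=MQLLKT
pos 21: GUG -> V; peptide=MQLLKTV
pos 24: AAA -> K; peptide=MQLLKTVK
pos 27: GAA -> E; peptide=MQLLKTVKE
pos 30: UUC -> F; peptide=MQLLKTVKEF
pos 33: UUC -> F; peptide=MQLLKTVKEFF
pos 36: UGA -> STOP

Answer: MQLLKTVKEFF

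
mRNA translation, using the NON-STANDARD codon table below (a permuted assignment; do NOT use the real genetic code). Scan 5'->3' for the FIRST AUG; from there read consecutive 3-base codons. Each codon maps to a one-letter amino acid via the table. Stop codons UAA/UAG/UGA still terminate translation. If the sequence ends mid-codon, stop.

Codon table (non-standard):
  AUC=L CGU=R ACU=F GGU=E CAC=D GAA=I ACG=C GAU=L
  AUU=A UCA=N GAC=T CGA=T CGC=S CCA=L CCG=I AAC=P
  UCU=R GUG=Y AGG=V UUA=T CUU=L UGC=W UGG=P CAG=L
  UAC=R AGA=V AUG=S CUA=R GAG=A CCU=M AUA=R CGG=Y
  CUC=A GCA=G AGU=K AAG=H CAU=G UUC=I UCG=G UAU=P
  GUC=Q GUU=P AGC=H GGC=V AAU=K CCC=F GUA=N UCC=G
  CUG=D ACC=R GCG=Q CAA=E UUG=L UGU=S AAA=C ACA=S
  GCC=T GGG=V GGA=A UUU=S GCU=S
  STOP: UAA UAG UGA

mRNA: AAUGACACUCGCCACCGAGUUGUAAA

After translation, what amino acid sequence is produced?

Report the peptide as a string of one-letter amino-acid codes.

start AUG at pos 1
pos 1: AUG -> S; peptide=S
pos 4: ACA -> S; peptide=SS
pos 7: CUC -> A; peptide=SSA
pos 10: GCC -> T; peptide=SSAT
pos 13: ACC -> R; peptide=SSATR
pos 16: GAG -> A; peptide=SSATRA
pos 19: UUG -> L; peptide=SSATRAL
pos 22: UAA -> STOP

Answer: SSATRAL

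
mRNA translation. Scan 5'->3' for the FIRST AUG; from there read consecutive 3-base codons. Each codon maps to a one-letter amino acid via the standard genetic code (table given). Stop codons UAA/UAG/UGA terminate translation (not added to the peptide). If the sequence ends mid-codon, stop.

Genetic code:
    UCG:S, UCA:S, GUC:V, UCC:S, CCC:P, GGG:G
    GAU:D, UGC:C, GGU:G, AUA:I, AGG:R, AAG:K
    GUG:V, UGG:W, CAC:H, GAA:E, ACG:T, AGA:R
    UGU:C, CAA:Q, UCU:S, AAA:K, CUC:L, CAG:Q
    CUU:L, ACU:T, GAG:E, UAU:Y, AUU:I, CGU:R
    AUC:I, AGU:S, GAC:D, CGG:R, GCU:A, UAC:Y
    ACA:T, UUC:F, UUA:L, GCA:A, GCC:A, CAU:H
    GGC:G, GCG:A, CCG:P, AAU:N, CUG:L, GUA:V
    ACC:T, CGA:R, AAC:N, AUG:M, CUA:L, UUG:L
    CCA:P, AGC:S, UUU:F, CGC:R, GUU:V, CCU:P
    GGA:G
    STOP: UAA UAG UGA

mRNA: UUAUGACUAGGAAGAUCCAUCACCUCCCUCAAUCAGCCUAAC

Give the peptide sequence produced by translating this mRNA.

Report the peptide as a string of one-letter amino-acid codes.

Answer: MTRKIHHLPQSA

Derivation:
start AUG at pos 2
pos 2: AUG -> M; peptide=M
pos 5: ACU -> T; peptide=MT
pos 8: AGG -> R; peptide=MTR
pos 11: AAG -> K; peptide=MTRK
pos 14: AUC -> I; peptide=MTRKI
pos 17: CAU -> H; peptide=MTRKIH
pos 20: CAC -> H; peptide=MTRKIHH
pos 23: CUC -> L; peptide=MTRKIHHL
pos 26: CCU -> P; peptide=MTRKIHHLP
pos 29: CAA -> Q; peptide=MTRKIHHLPQ
pos 32: UCA -> S; peptide=MTRKIHHLPQS
pos 35: GCC -> A; peptide=MTRKIHHLPQSA
pos 38: UAA -> STOP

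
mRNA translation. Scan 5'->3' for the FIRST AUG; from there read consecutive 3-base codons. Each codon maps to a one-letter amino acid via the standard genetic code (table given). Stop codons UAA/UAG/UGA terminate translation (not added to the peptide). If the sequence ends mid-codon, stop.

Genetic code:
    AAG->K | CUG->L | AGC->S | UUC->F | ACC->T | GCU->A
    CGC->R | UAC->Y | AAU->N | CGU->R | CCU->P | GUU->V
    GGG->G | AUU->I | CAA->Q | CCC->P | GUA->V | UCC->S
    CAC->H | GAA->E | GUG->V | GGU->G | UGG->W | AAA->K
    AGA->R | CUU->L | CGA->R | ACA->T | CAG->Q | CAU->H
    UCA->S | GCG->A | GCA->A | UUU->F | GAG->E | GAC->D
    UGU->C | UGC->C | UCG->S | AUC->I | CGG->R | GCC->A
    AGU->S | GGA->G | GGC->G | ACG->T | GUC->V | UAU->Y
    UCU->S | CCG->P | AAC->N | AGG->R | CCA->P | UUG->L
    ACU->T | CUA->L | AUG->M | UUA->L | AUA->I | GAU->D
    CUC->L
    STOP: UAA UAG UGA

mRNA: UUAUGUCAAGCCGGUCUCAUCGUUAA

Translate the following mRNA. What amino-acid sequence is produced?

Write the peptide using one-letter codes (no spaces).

Answer: MSSRSHR

Derivation:
start AUG at pos 2
pos 2: AUG -> M; peptide=M
pos 5: UCA -> S; peptide=MS
pos 8: AGC -> S; peptide=MSS
pos 11: CGG -> R; peptide=MSSR
pos 14: UCU -> S; peptide=MSSRS
pos 17: CAU -> H; peptide=MSSRSH
pos 20: CGU -> R; peptide=MSSRSHR
pos 23: UAA -> STOP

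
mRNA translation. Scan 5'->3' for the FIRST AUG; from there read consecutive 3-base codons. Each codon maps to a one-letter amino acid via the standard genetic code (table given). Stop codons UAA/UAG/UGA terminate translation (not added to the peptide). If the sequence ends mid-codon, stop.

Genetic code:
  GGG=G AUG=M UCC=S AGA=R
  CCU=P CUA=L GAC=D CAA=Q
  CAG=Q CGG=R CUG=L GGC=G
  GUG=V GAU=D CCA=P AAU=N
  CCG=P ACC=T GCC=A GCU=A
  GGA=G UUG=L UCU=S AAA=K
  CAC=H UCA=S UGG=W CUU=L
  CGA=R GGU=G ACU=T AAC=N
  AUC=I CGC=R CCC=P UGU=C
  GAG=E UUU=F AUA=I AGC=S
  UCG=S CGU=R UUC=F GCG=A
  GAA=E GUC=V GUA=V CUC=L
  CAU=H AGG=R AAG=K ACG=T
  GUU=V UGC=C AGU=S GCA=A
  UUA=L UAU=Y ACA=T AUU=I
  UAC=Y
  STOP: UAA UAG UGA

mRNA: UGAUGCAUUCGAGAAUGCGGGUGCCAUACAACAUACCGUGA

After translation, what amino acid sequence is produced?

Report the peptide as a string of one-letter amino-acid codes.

start AUG at pos 2
pos 2: AUG -> M; peptide=M
pos 5: CAU -> H; peptide=MH
pos 8: UCG -> S; peptide=MHS
pos 11: AGA -> R; peptide=MHSR
pos 14: AUG -> M; peptide=MHSRM
pos 17: CGG -> R; peptide=MHSRMR
pos 20: GUG -> V; peptide=MHSRMRV
pos 23: CCA -> P; peptide=MHSRMRVP
pos 26: UAC -> Y; peptide=MHSRMRVPY
pos 29: AAC -> N; peptide=MHSRMRVPYN
pos 32: AUA -> I; peptide=MHSRMRVPYNI
pos 35: CCG -> P; peptide=MHSRMRVPYNIP
pos 38: UGA -> STOP

Answer: MHSRMRVPYNIP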